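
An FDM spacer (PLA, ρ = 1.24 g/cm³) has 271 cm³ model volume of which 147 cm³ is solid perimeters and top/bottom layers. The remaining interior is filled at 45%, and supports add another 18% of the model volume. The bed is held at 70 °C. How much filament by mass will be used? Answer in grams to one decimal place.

Infill region = 271 − 147 = 124 cm³.
Infill deposited: 0.45 × 124 → 55.8 cm³.
Support = 0.18 × 271, so 48.78 cm³.
Deposited volume: 147 + 55.8 + 48.78 → 251.58 cm³.
Mass = 251.58 × 1.24 = 311.9592 g.

312.0 g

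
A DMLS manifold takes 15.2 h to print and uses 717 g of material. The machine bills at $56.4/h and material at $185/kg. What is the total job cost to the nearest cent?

$989.93

Machine cost = 56.4 × 15.2, so $857.28.
Material cost = 185 × 717/1000 = $132.645.
Total = 857.28 + 132.645 = 989.925 ≈ $989.93.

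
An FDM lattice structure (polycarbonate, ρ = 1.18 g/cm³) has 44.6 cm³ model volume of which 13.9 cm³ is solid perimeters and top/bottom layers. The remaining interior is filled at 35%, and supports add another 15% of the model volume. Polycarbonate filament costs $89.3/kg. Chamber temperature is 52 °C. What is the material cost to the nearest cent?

Interior volume: 44.6 − 13.9 → 30.7 cm³.
Infill volume = 0.35 × 30.7, so 10.745 cm³.
Support: 0.15 × 44.6 → 6.69 cm³.
Deposited volume = 13.9 + 10.745 + 6.69, so 31.335 cm³.
Mass = 31.335 × 1.18 = 36.9753 g.
Cost = 36.9753 g / 1000 × $89.3/kg = $3.30.

$3.30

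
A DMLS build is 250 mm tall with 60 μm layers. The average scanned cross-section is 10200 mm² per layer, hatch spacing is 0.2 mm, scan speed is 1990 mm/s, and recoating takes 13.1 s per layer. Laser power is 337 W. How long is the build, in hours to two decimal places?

44.83 hours

Layer count = ceil(250 / 0.06) = 4167.
Scan path per layer: 10200 / 0.2 → 51000 mm.
Per-layer scan time = 51000 / 1990 = 25.6281 s.
Layer cycle = 25.6281 + 13.1, so 38.7281 s.
Total: 4167 × 38.7281 s = 161379.9927 s → 44.83 hours.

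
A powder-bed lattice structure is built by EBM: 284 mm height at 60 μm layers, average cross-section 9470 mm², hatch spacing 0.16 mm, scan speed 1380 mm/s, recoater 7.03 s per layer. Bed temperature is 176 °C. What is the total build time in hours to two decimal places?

Number of layers: 284 / 0.06 → 4734 (rounded up).
Scan path per layer = 9470 / 0.16 = 59187.5 mm.
Beam time per layer = 59187.5 / 1380, so 42.8895 s.
Per-layer time = 42.8895 + 7.03, so 49.9195 s.
4734 layers × 49.9195 s/layer = 236318.913 s, i.e. 65.64 hours.

65.64 hours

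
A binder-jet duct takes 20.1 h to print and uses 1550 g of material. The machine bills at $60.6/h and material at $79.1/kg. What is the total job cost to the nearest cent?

Machine cost: 60.6 × 20.1 → $1218.06.
Material cost = 79.1 × 1550/1000 = $122.605.
Job cost: 1218.06 + 122.605 = 1340.665 ≈ $1340.67.

$1340.67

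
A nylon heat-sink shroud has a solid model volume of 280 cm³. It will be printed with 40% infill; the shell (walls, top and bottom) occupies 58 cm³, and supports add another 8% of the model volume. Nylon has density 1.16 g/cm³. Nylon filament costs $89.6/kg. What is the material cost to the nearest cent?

Infill region: 280 − 58 → 222 cm³.
Deposited infill: 0.40 × 222 → 88.8 cm³.
Support = 0.08 × 280 = 22.4 cm³.
Deposited volume: 58 + 88.8 + 22.4 → 169.2 cm³.
Mass = 169.2 × 1.16, so 196.272 g.
At $89.6/kg: 196.272/1000 × 89.6 = $17.59.

$17.59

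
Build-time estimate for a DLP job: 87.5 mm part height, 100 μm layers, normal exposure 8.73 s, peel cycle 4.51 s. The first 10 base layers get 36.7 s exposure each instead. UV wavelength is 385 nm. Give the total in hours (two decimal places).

Layers = ⌈87.5/0.1⌉ = 875.
Base layers: 10 × (36.7 + 4.51) → 412.1 s.
Normal layers = 865 × (8.73 + 4.51) = 11452.6 s.
Total = 412.1 + 11452.6 = 11864.7 s = 3.30 hours.

3.30 hours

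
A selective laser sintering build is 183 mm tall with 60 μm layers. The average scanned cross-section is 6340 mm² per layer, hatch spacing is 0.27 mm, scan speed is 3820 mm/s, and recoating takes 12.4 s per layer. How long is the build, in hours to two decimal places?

15.71 hours

Layer count = ceil(183 / 0.06) = 3050.
Hatch length per layer = 6340 / 0.27, so 23481.5 mm.
Scan time per layer: 23481.5 / 3820 → 6.147 s.
Layer cycle = 6.147 + 12.4, so 18.547 s.
Build time = 3050 × 18.547 = 56568.35 s = 15.71 hours.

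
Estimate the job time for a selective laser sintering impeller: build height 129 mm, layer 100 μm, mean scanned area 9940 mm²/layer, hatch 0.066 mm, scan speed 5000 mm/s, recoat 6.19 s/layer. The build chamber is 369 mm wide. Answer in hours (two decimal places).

13.01 hours

Number of layers: 129 / 0.1 → 1290 (rounded up).
Scan path per layer: 9940 / 0.066 → 150606.1 mm.
Laser time per layer: 150606.1 / 5000 → 30.1212 s.
Per-layer time = 30.1212 + 6.19 = 36.3112 s.
Total: 1290 × 36.3112 s = 46841.448 s → 13.01 hours.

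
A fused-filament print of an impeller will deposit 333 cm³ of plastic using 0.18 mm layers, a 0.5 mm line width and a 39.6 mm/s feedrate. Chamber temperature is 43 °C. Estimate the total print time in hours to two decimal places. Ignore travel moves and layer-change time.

Extrusion cross-section = 0.18 × 0.5 = 0.09 mm².
Path length: 333000 mm³ / 0.09 mm² → 3700000 mm.
Print-move time = 3700000 / 39.6 = 93434.3 s.
In the requested units: 93434.3 s = 25.95 hours.

25.95 hours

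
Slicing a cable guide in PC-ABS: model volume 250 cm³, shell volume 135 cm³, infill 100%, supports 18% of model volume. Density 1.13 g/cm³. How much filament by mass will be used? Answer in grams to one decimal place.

333.4 g

Infill region: 250 − 135 → 115 cm³.
Infill volume: 1.00 × 115 → 115 cm³.
Support: 0.18 × 250 → 45 cm³.
Total extruded: 135 + 115 + 45 → 295 cm³.
Mass = 295 × 1.13, so 333.35 g.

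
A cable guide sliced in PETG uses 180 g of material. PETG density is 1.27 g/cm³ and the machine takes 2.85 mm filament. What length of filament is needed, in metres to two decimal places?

Volume = 180 g / 1.27 g·cm⁻³ = 141.7323 cm³ = 141732.3 mm³.
A = π r² = π × 1.425² = 6.3794 mm².
Length = 141732.3 / 6.3794 = 22217.18 mm = 22.22 m.

22.22 m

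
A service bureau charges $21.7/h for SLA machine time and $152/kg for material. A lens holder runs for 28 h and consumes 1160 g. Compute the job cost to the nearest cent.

$783.92

Machine-time cost: 21.7 × 28 → $607.60.
Material cost = 152 × 1160/1000 = $176.32.
Job cost: 607.60 + 176.32 = $783.92.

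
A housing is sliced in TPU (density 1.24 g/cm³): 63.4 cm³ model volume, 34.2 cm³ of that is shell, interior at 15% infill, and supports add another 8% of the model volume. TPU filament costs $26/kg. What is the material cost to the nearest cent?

Infill region = 63.4 − 34.2, so 29.2 cm³.
Infill volume = 0.15 × 29.2, so 4.38 cm³.
Support = 0.08 × 63.4 = 5.072 cm³.
Total printed volume = 34.2 + 4.38 + 5.072, so 43.652 cm³.
Mass = 43.652 × 1.24, so 54.12848 g.
At $26/kg: 54.12848/1000 × 26 = $1.41.

$1.41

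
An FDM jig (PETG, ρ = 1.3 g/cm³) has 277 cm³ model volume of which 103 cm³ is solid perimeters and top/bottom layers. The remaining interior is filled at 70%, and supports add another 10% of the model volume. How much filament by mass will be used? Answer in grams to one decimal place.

Infill region = 277 − 103 = 174 cm³.
Deposited infill: 0.70 × 174 → 121.8 cm³.
Support = 0.10 × 277 = 27.7 cm³.
Deposited volume = 103 + 121.8 + 27.7 = 252.5 cm³.
Mass: 252.5 × 1.3 → 328.25 g.

328.3 g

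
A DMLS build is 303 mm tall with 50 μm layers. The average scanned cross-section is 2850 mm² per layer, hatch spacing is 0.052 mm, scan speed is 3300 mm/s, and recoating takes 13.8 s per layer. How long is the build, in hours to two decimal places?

51.19 hours

Layer count = ceil(303 / 0.05) = 6060.
Per-layer scan distance = 2850 / 0.052 = 54807.7 mm.
Per-layer scan time = 54807.7 / 3300, so 16.6084 s.
Per-layer time: 16.6084 + 13.8 → 30.4084 s.
Total: 6060 × 30.4084 s = 184274.904 s → 51.19 hours.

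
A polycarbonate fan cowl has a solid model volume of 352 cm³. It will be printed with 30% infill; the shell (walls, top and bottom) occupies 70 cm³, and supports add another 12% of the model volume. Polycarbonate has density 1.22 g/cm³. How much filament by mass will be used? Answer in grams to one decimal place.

240.1 g

Volume inside the shell = 352 − 70 = 282 cm³.
Infill deposited = 0.30 × 282 = 84.6 cm³.
Support = 0.12 × 352 = 42.24 cm³.
Deposited volume = 70 + 84.6 + 42.24 = 196.84 cm³.
Mass = 196.84 × 1.22, so 240.1448 g.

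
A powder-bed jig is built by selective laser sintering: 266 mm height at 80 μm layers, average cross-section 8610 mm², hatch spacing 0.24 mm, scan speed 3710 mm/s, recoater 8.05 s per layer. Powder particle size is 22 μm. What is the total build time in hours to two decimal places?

16.37 hours

Layers = ⌈266/0.08⌉ = 3325.
Per-layer scan distance = 8610 / 0.24 = 35875 mm.
Laser time per layer = 35875 / 3710, so 9.6698 s.
Per-layer time: 9.6698 + 8.05 → 17.7198 s.
Build time = 3325 × 17.7198 = 58918.335 s = 16.37 hours.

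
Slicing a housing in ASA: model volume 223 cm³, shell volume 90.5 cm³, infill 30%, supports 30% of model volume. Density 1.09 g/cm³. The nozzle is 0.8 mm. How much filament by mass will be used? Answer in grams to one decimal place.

Volume inside the shell: 223 − 90.5 → 132.5 cm³.
Infill deposited = 0.30 × 132.5 = 39.75 cm³.
Support = 0.30 × 223 = 66.9 cm³.
Total printed volume = 90.5 + 39.75 + 66.9, so 197.15 cm³.
Mass = 197.15 × 1.09 = 214.8935 g.

214.9 g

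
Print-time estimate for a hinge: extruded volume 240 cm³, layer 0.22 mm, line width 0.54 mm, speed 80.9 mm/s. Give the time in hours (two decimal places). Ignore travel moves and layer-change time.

6.94 hours

Bead cross-section = 0.22 × 0.54, so 0.1188 mm².
Toolpath length = 240 cm³ / 0.1188 mm² = 240000 / 0.1188 = 2020202 mm.
Print-move time = 2020202 / 80.9, so 24971.6 s.
24971.6 s = 6.94 hours.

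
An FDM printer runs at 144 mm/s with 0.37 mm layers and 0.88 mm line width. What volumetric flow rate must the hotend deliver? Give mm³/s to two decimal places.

46.89

Bead cross-section = 0.37 × 0.88 = 0.3256 mm².
Volumetric flow = 144 × 0.3256 = 46.89 mm³/s.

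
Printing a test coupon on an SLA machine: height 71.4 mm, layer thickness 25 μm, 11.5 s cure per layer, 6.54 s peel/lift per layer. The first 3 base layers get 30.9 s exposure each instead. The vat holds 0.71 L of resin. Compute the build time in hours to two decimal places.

Layer count = ceil(71.4 / 0.025) = 2856.
Bottom layers: 3 × (30.9 + 6.54) → 112.32 s.
Remaining layers = 2853 × (11.5 + 6.54) = 51468.12 s.
Total = 112.32 + 51468.12 = 51580.44 s = 14.33 hours.

14.33 hours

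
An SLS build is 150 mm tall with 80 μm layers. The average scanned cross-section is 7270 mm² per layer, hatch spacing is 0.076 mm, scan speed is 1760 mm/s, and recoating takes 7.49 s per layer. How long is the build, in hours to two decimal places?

Number of layers: 150 / 0.08 → 1875 (rounded up).
Per-layer scan distance = 7270 / 0.076, so 95657.9 mm.
Scan time per layer = 95657.9 / 1760 = 54.3511 s.
Time per layer = 54.3511 + 7.49, so 61.8411 s.
Build time = 1875 × 61.8411 = 115952.0625 s = 32.21 hours.

32.21 hours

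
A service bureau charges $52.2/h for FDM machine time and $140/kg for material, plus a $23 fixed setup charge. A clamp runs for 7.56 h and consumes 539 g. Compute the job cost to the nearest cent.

$493.09

Time charge: 52.2 × 7.56 → $394.632.
Feedstock cost = 140 × 539/1000 = $75.46.
Adding setup: 394.632 + 75.46 + 23 → 493.092 ≈ $493.09.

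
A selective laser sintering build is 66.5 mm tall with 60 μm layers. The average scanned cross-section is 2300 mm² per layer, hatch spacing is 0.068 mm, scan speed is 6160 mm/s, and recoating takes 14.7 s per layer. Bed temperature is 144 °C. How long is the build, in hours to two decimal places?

Layers = ⌈66.5/0.06⌉ = 1109.
Hatch length per layer: 2300 / 0.068 → 33823.5 mm.
Laser time per layer = 33823.5 / 6160 = 5.4908 s.
Layer cycle = 5.4908 + 14.7 = 20.1908 s.
Build time = 1109 × 20.1908 = 22391.5972 s = 6.22 hours.

6.22 hours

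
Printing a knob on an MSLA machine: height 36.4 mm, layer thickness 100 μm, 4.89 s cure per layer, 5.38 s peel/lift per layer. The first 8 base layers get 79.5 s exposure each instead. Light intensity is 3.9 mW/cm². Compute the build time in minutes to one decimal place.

Layer count = ceil(36.4 / 0.1) = 364.
Bottom layers = 8 × (79.5 + 5.38) = 679.04 s.
Regular layers = 356 × (4.89 + 5.38) = 3656.12 s.
Sum: 679.04 + 3656.12 = 4335.16 s → 72.3 minutes.

72.3 minutes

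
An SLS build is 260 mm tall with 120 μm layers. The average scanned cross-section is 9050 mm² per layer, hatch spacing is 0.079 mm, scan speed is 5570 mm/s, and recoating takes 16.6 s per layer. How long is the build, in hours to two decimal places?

22.37 hours

Layers = ⌈260/0.12⌉ = 2167.
Scan path per layer: 9050 / 0.079 → 114557 mm.
Scan time per layer = 114557 / 5570, so 20.5668 s.
Per-layer time = 20.5668 + 16.6 = 37.1668 s.
Build time = 2167 × 37.1668 = 80540.4556 s = 22.37 hours.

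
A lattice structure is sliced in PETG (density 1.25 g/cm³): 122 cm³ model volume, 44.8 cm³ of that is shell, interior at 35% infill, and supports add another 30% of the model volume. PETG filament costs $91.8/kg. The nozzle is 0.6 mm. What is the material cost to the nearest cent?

Infill region = 122 − 44.8, so 77.2 cm³.
Deposited infill = 0.35 × 77.2, so 27.02 cm³.
Support = 0.30 × 122, so 36.6 cm³.
Deposited volume: 44.8 + 27.02 + 36.6 → 108.42 cm³.
Mass: 108.42 × 1.25 → 135.525 g.
At $91.8/kg: 135.525/1000 × 91.8 = $12.44.

$12.44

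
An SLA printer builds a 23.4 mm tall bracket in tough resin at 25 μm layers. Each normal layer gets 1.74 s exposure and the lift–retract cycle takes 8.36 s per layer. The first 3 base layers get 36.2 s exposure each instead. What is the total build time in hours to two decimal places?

Layers = ⌈23.4/0.025⌉ = 936.
Burn-in layers: 3 × (36.2 + 8.36) → 133.68 s.
Regular layers: 933 × (1.74 + 8.36) → 9423.3 s.
Total = 133.68 + 9423.3 = 9556.98 s = 2.65 hours.

2.65 hours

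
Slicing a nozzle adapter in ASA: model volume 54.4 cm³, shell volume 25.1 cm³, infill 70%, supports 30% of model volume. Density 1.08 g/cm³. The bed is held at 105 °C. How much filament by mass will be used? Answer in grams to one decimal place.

66.9 g

Interior volume: 54.4 − 25.1 → 29.3 cm³.
Infill volume = 0.70 × 29.3, so 20.51 cm³.
Support: 0.30 × 54.4 → 16.32 cm³.
Total extruded: 25.1 + 20.51 + 16.32 → 61.93 cm³.
Mass = 61.93 × 1.08, so 66.8844 g.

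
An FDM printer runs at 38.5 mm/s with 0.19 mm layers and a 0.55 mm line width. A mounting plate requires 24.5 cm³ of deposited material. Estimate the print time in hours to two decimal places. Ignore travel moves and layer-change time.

1.69 hours

Extrusion cross-section = 0.19 × 0.55, so 0.1045 mm².
Toolpath length = 24.5 cm³ / 0.1045 mm² = 24500 / 0.1045 = 234449.8 mm.
Time extruding = 234449.8 / 38.5, so 6089.6 s.
In the requested units: 6089.6 s = 1.69 hours.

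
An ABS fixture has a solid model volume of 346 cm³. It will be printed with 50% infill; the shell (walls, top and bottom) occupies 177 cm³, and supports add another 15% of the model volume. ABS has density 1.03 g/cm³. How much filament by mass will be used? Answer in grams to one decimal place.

Interior volume: 346 − 177 → 169 cm³.
Infill deposited = 0.50 × 169, so 84.5 cm³.
Support: 0.15 × 346 → 51.9 cm³.
Total extruded = 177 + 84.5 + 51.9, so 313.4 cm³.
Mass: 313.4 × 1.03 → 322.802 g.

322.8 g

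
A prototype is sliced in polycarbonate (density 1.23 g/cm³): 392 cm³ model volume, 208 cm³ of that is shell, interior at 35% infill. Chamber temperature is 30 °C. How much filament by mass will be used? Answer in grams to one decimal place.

Volume inside the shell = 392 − 208, so 184 cm³.
Infill deposited: 0.35 × 184 → 64.4 cm³.
Total printed volume: 208 + 64.4 → 272.4 cm³.
Mass = 272.4 × 1.23 = 335.052 g.

335.1 g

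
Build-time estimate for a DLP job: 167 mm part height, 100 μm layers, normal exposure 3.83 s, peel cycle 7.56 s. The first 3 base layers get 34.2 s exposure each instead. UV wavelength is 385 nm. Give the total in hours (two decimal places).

Layers = ⌈167/0.1⌉ = 1670.
Bottom layers = 3 × (34.2 + 7.56) = 125.28 s.
Regular layers: 1667 × (3.83 + 7.56) → 18987.13 s.
Sum: 125.28 + 18987.13 = 19112.41 s → 5.31 hours.

5.31 hours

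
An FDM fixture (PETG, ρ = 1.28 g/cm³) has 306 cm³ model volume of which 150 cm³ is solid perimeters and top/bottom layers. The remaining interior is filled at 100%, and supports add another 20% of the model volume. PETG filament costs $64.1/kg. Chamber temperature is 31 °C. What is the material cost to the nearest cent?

$30.13

Interior volume = 306 − 150, so 156 cm³.
Infill volume: 1.00 × 156 → 156 cm³.
Support: 0.20 × 306 → 61.2 cm³.
Deposited volume = 150 + 156 + 61.2 = 367.2 cm³.
Mass = 367.2 × 1.28 = 470.016 g.
Cost = 470.016 g / 1000 × $64.1/kg = $30.13.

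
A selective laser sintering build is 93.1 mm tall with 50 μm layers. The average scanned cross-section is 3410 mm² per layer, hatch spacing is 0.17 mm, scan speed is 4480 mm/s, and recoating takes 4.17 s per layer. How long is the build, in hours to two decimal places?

Number of layers: 93.1 / 0.05 → 1862 (rounded up).
Scan path per layer: 3410 / 0.17 → 20058.8 mm.
Per-layer scan time = 20058.8 / 4480, so 4.4774 s.
Time per layer = 4.4774 + 4.17 = 8.6474 s.
1862 layers × 8.6474 s/layer = 16101.4588 s, i.e. 4.47 hours.

4.47 hours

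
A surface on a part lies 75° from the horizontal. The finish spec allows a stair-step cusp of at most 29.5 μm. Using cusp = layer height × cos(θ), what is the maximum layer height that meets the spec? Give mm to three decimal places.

t = h_c / cos θ = 0.0295 / 0.2588 = 0.114 mm.

0.114 mm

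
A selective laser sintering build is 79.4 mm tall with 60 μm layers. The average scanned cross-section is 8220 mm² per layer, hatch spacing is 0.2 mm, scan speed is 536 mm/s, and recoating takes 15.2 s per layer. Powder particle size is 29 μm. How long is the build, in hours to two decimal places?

Number of layers: 79.4 / 0.06 → 1324 (rounded up).
Hatch length per layer = 8220 / 0.2 = 41100 mm.
Scan time per layer = 41100 / 536, so 76.6791 s.
Time per layer = 76.6791 + 15.2, so 91.8791 s.
1324 layers × 91.8791 s/layer = 121647.9284 s, i.e. 33.79 hours.

33.79 hours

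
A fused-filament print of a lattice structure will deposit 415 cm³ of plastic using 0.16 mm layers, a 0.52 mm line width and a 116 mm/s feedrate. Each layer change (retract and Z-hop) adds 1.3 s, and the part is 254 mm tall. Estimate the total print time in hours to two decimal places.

Line area = 0.16 × 0.52 = 0.0832 mm².
Toolpath length = 415 cm³ / 0.0832 mm² = 415000 / 0.0832 = 4987980.8 mm.
Print-move time = 4987980.8 / 116, so 42999.8 s.
Number of layers: 254 / 0.16 → 1588 (rounded up).
Z-hop total: 1588 × 1.3 → 2064.4 s.
Total = 42999.8 + 2064.4 = 45064.2 s = 12.52 hours.

12.52 hours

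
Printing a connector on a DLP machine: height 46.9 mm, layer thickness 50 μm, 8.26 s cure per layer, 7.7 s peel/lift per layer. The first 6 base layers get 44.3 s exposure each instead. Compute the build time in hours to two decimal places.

Number of layers: 46.9 / 0.05 → 938 (rounded up).
Burn-in layers = 6 × (44.3 + 7.7) = 312 s.
Remaining layers = 932 × (8.26 + 7.7), so 14874.72 s.
Sum: 312 + 14874.72 = 15186.72 s → 4.22 hours.

4.22 hours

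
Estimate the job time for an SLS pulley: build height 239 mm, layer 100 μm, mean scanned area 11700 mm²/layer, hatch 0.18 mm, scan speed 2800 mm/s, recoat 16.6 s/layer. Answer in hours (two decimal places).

26.43 hours

Number of layers: 239 / 0.1 → 2390 (rounded up).
Scan path per layer: 11700 / 0.18 → 65000 mm.
Per-layer scan time: 65000 / 2800 → 23.2143 s.
Layer cycle: 23.2143 + 16.6 → 39.8143 s.
Build time = 2390 × 39.8143 = 95156.177 s = 26.43 hours.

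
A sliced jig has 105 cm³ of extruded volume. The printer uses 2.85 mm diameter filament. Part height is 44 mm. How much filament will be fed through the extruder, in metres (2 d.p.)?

Filament cross-section = π × (2.85/2)² = 6.3794 mm².
L = 105000 mm³ / 6.3794 mm² = 16459.23 mm, i.e. 16.46 m.

16.46 m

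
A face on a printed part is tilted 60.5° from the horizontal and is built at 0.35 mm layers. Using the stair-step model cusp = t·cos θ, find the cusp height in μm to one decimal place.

h_c = t·cos θ = 0.35 × 0.4924 = 0.17234 mm (172.3 μm).

172.3 μm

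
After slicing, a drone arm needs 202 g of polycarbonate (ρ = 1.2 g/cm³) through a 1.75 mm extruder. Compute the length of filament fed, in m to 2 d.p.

69.98 m

Extruded volume: 202/1.2 = 168.3333 cm³ (168333.3 mm³).
Filament cross-section = π × (1.75/2)² = 2.4053 mm².
L = V/A = 168333.3/2.4053 = 69984.33 mm → 69.98 m.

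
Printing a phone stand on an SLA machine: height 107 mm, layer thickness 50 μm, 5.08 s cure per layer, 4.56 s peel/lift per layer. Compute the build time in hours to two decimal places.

Number of layers: 107 / 0.05 → 2140 (rounded up).
Cycle time = 5.08 + 4.56, so 9.64 s.
Build time: 2140 × 9.64 s = 20629.6 s, i.e. 5.73 hours.

5.73 hours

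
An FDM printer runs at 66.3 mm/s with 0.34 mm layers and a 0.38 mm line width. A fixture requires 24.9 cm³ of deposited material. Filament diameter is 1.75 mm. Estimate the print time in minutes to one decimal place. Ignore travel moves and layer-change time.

48.4 minutes

Bead cross-section: 0.34 × 0.38 → 0.1292 mm².
Toolpath length = 24.9 cm³ / 0.1292 mm² = 24900 / 0.1292 = 192724.5 mm.
Extrusion time = 192724.5 / 66.3, so 2906.9 s.
In the requested units: 2906.9 s = 48.4 minutes.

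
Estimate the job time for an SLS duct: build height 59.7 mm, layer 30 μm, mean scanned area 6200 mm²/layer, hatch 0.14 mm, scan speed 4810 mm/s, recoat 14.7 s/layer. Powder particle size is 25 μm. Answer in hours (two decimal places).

13.22 hours

Layer count = ceil(59.7 / 0.03) = 1990.
Scan path per layer: 6200 / 0.14 → 44285.7 mm.
Per-layer scan time = 44285.7 / 4810, so 9.207 s.
Time per layer: 9.207 + 14.7 → 23.907 s.
Build time = 1990 × 23.907 = 47574.93 s = 13.22 hours.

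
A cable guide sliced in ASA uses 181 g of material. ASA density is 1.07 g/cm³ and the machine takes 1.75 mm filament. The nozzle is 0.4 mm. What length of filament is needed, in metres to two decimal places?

70.33 m

Volume = 181 g / 1.07 g·cm⁻³ = 169.1589 cm³ = 169158.9 mm³.
Cross-section of 1.75 mm filament: π·(1.75/2)² = 2.4053 mm².
L = V/A = 169158.9/2.4053 = 70327.57 mm → 70.33 m.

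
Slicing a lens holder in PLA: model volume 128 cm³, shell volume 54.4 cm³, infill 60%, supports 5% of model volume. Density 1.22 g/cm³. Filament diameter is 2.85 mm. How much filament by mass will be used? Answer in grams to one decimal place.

Interior volume: 128 − 54.4 → 73.6 cm³.
Infill volume = 0.60 × 73.6 = 44.16 cm³.
Support: 0.05 × 128 → 6.4 cm³.
Deposited volume = 54.4 + 44.16 + 6.4 = 104.96 cm³.
Mass: 104.96 × 1.22 → 128.0512 g.

128.1 g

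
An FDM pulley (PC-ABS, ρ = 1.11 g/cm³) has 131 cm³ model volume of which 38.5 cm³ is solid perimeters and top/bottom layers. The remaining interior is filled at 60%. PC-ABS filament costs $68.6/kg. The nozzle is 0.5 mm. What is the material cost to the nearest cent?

$7.16

Interior volume = 131 − 38.5 = 92.5 cm³.
Infill deposited = 0.60 × 92.5 = 55.5 cm³.
Total printed volume: 38.5 + 55.5 → 94 cm³.
Mass = 94 × 1.11, so 104.34 g.
Cost = 104.34 g / 1000 × $68.6/kg = $7.16.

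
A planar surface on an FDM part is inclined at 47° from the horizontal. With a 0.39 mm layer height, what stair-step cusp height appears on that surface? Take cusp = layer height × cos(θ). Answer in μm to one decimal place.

266.0 μm

h_c = t·cos θ = 0.39 × 0.6820 = 0.26598 mm (266.0 μm).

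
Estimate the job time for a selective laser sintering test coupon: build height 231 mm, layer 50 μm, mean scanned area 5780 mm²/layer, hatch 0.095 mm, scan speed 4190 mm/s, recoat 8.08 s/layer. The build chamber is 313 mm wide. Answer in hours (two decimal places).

Number of layers: 231 / 0.05 → 4620 (rounded up).
Hatch length per layer = 5780 / 0.095 = 60842.1 mm.
Laser time per layer = 60842.1 / 4190 = 14.5208 s.
Layer cycle: 14.5208 + 8.08 → 22.6008 s.
Total: 4620 × 22.6008 s = 104415.696 s → 29.00 hours.

29.00 hours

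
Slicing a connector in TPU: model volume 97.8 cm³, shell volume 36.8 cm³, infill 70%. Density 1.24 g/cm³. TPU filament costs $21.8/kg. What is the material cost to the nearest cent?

$2.15

Interior volume: 97.8 − 36.8 → 61 cm³.
Infill volume = 0.70 × 61 = 42.7 cm³.
Deposited volume = 36.8 + 42.7, so 79.5 cm³.
Mass = 79.5 × 1.24, so 98.58 g.
At $21.8/kg: 98.58/1000 × 21.8 = $2.15.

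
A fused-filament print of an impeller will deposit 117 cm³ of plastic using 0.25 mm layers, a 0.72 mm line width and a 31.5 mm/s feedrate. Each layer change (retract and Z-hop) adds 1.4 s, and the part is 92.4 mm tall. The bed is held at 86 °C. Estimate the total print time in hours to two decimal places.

5.88 hours

Bead cross-section = 0.25 × 0.72 = 0.18 mm².
Toolpath length = 117 cm³ / 0.18 mm² = 117000 / 0.18 = 650000 mm.
Time extruding: 650000 / 31.5 → 20634.9 s.
Layers = ⌈92.4/0.25⌉ = 370.
Z-hop total = 370 × 1.4, so 518 s.
Altogether 20634.9 + 518 = 21152.9 s, i.e. 5.88 hours.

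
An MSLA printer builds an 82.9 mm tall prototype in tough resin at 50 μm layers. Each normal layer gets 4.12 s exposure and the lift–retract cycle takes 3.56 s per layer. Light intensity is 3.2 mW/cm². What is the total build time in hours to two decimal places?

3.54 hours

Layers = ⌈82.9/0.05⌉ = 1658.
Per-layer time = 4.12 + 3.56, so 7.68 s.
Total = 1658 × 7.68 = 12733.44 s = 3.54 hours.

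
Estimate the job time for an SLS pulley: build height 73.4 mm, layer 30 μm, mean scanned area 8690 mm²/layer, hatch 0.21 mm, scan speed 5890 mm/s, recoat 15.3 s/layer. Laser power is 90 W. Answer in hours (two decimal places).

15.18 hours

Layers = ⌈73.4/0.03⌉ = 2447.
Scan path per layer = 8690 / 0.21 = 41381 mm.
Laser time per layer = 41381 / 5890, so 7.0256 s.
Time per layer = 7.0256 + 15.3 = 22.3256 s.
Build time = 2447 × 22.3256 = 54630.7432 s = 15.18 hours.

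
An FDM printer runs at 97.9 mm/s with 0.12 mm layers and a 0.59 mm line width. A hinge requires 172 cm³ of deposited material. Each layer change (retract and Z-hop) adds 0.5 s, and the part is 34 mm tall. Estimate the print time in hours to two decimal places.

Bead cross-section: 0.12 × 0.59 → 0.0708 mm².
Total extruded path = 172000/0.0708 = 2429378.5 mm.
Print-move time: 2429378.5 / 97.9 → 24814.9 s.
Layers = ⌈34/0.12⌉ = 284.
Layer-change overhead = 284 × 0.5, so 142 s.
Total = 24814.9 + 142 = 24956.9 s = 6.93 hours.

6.93 hours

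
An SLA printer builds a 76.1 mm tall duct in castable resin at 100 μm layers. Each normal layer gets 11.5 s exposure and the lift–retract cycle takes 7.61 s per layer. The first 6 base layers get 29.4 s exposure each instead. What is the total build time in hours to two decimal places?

Number of layers: 76.1 / 0.1 → 761 (rounded up).
Burn-in layers = 6 × (29.4 + 7.61), so 222.06 s.
Remaining layers = 755 × (11.5 + 7.61), so 14428.05 s.
Total = 222.06 + 14428.05 = 14650.11 s = 4.07 hours.

4.07 hours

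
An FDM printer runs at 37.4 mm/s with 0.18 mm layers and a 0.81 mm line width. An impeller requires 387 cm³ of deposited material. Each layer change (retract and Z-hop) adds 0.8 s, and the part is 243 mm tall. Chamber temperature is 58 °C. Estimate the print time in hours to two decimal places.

20.01 hours

Line area: 0.18 × 0.81 → 0.1458 mm².
Path length: 387000 mm³ / 0.1458 mm² → 2654321 mm.
Time extruding: 2654321 / 37.4 → 70971.1 s.
Layer count = ceil(243 / 0.18) = 1350.
Z-hop total: 1350 × 0.8 → 1080 s.
Altogether 70971.1 + 1080 = 72051.1 s, i.e. 20.01 hours.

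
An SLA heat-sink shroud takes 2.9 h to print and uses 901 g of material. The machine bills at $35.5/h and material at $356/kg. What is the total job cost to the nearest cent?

Time charge = 35.5 × 2.9, so $102.95.
Feedstock cost: 356 × 901/1000 → $320.756.
Job cost: 102.95 + 320.756 = 423.706 ≈ $423.71.

$423.71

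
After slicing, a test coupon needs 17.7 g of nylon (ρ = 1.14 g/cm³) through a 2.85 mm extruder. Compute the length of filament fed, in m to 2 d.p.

Volume = 17.7 g / 1.14 g·cm⁻³ = 15.5263 cm³ = 15526.3 mm³.
Filament cross-section = π × (2.85/2)² = 6.3794 mm².
Length = 15526.3 / 6.3794 = 2433.82 mm = 2.43 m.

2.43 m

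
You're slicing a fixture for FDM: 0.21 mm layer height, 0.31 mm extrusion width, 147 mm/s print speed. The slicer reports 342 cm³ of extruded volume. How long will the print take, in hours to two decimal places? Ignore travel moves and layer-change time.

Bead cross-section: 0.21 × 0.31 → 0.0651 mm².
Toolpath length = 342 cm³ / 0.0651 mm² = 342000 / 0.0651 = 5253456.2 mm.
Print-move time = 5253456.2 / 147, so 35737.8 s.
That's 35737.8 s → 9.93 hours.

9.93 hours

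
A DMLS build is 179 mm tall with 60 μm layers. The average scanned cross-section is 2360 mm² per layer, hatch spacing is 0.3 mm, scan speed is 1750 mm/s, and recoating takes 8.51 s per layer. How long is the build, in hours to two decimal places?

10.78 hours

Layer count = ceil(179 / 0.06) = 2984.
Scan path per layer = 2360 / 0.3, so 7866.7 mm.
Per-layer scan time = 7866.7 / 1750, so 4.4953 s.
Per-layer time = 4.4953 + 8.51, so 13.0053 s.
2984 layers × 13.0053 s/layer = 38807.8152 s, i.e. 10.78 hours.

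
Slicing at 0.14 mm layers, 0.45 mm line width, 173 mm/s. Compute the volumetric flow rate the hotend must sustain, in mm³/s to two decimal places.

10.90

Extrusion cross-section = 0.14 × 0.45 = 0.063 mm².
Volumetric flow = 173 × 0.063 = 10.90 mm³/s.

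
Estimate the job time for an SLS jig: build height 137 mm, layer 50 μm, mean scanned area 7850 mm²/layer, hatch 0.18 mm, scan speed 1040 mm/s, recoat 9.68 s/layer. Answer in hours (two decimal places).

Layers = ⌈137/0.05⌉ = 2740.
Hatch length per layer = 7850 / 0.18 = 43611.1 mm.
Per-layer scan time: 43611.1 / 1040 → 41.9338 s.
Per-layer time: 41.9338 + 9.68 → 51.6138 s.
Build time = 2740 × 51.6138 = 141421.812 s = 39.28 hours.

39.28 hours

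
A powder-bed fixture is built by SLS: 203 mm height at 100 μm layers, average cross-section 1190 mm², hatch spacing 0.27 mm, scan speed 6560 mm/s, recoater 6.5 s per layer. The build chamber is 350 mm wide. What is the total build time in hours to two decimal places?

4.04 hours

Layers = ⌈203/0.1⌉ = 2030.
Scan path per layer = 1190 / 0.27 = 4407.4 mm.
Laser time per layer: 4407.4 / 6560 → 0.6719 s.
Layer cycle: 0.6719 + 6.5 → 7.1719 s.
Total: 2030 × 7.1719 s = 14558.957 s → 4.04 hours.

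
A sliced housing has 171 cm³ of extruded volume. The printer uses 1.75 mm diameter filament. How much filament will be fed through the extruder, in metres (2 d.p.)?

A = π r² = π × 0.875² = 2.4053 mm².
L = 171000 mm³ / 2.4053 mm² = 71093 mm, i.e. 71.09 m.

71.09 m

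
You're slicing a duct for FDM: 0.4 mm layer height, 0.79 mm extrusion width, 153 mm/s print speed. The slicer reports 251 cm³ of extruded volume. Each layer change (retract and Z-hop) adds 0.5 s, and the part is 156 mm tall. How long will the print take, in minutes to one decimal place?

Bead cross-section = 0.4 × 0.79, so 0.316 mm².
Total extruded path = 251000/0.316 = 794303.8 mm.
Extrusion time: 794303.8 / 153 → 5191.5 s.
Number of layers: 156 / 0.4 → 390 (rounded up).
Layer-change overhead = 390 × 0.5, so 195 s.
Altogether 5191.5 + 195 = 5386.5 s, i.e. 89.8 minutes.

89.8 minutes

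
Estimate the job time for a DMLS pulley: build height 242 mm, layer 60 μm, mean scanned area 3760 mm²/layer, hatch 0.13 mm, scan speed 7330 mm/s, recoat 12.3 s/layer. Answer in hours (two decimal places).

18.20 hours

Layers = ⌈242/0.06⌉ = 4034.
Per-layer scan distance: 3760 / 0.13 → 28923.1 mm.
Per-layer scan time: 28923.1 / 7330 → 3.9459 s.
Layer cycle = 3.9459 + 12.3, so 16.2459 s.
4034 layers × 16.2459 s/layer = 65535.9606 s, i.e. 18.20 hours.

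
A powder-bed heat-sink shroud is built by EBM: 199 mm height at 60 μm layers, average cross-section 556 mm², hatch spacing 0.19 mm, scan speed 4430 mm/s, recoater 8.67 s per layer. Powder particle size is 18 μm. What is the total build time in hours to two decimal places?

8.60 hours

Layers = ⌈199/0.06⌉ = 3317.
Per-layer scan distance = 556 / 0.19 = 2926.3 mm.
Per-layer scan time: 2926.3 / 4430 → 0.6606 s.
Layer cycle: 0.6606 + 8.67 → 9.3306 s.
3317 layers × 9.3306 s/layer = 30949.6002 s, i.e. 8.60 hours.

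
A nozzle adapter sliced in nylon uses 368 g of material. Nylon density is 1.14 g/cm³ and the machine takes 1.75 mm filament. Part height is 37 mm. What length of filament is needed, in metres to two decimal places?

134.21 m

Extruded volume: 368/1.14 = 322.807 cm³ (322807 mm³).
Cross-section of 1.75 mm filament: π·(1.75/2)² = 2.4053 mm².
L = V/A = 322807/2.4053 = 134206.54 mm → 134.21 m.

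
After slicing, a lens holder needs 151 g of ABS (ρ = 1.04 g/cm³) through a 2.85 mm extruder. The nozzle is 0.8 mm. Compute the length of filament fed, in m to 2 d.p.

Volume = 151 g / 1.04 g·cm⁻³ = 145.1923 cm³ = 145192.3 mm³.
Filament cross-section = π × (2.85/2)² = 6.3794 mm².
L = V/A = 145192.3/6.3794 = 22759.55 mm → 22.76 m.

22.76 m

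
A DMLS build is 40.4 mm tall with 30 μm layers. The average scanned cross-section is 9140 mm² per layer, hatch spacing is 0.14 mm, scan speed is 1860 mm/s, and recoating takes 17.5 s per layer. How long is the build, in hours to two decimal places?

19.68 hours

Number of layers: 40.4 / 0.03 → 1347 (rounded up).
Scan path per layer: 9140 / 0.14 → 65285.7 mm.
Laser time per layer = 65285.7 / 1860, so 35.0998 s.
Layer cycle: 35.0998 + 17.5 → 52.5998 s.
Build time = 1347 × 52.5998 = 70851.9306 s = 19.68 hours.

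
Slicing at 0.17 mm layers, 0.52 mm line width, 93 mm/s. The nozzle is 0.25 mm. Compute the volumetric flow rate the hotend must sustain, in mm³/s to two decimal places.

8.22

A: 0.17 × 0.52 → 0.0884 mm².
Volumetric flow = 93 × 0.0884 = 8.22 mm³/s.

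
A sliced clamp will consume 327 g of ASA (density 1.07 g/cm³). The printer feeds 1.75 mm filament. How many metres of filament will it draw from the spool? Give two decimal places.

127.06 m

Extruded volume: 327/1.07 = 305.6075 cm³ (305607.5 mm³).
Filament cross-section = π × (1.75/2)² = 2.4053 mm².
Length = 305607.5 / 2.4053 = 127055.88 mm = 127.06 m.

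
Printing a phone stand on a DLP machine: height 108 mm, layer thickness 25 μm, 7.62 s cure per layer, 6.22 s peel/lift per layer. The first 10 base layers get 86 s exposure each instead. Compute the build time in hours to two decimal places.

Layers = ⌈108/0.025⌉ = 4320.
Bottom layers = 10 × (86 + 6.22) = 922.2 s.
Normal layers: 4310 × (7.62 + 6.22) → 59650.4 s.
Total = 922.2 + 59650.4 = 60572.6 s = 16.83 hours.

16.83 hours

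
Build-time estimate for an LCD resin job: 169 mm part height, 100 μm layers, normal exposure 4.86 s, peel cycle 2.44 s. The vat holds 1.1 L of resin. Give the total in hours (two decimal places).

Layer count = ceil(169 / 0.1) = 1690.
Each layer takes = 4.86 + 2.44, so 7.3 s.
Total = 1690 × 7.3 = 12337 s = 3.43 hours.

3.43 hours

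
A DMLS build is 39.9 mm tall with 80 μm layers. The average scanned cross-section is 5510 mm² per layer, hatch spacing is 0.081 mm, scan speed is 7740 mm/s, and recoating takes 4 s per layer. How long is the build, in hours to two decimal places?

Number of layers: 39.9 / 0.08 → 499 (rounded up).
Hatch length per layer: 5510 / 0.081 → 68024.7 mm.
Per-layer scan time = 68024.7 / 7740, so 8.7887 s.
Per-layer time = 8.7887 + 4, so 12.7887 s.
Total: 499 × 12.7887 s = 6381.5613 s → 1.77 hours.

1.77 hours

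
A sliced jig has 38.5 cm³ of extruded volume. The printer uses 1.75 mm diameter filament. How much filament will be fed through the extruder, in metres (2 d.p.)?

Cross-section of 1.75 mm filament: π·(1.75/2)² = 2.4053 mm².
L = 38500 mm³ / 2.4053 mm² = 16006.32 mm, i.e. 16.01 m.

16.01 m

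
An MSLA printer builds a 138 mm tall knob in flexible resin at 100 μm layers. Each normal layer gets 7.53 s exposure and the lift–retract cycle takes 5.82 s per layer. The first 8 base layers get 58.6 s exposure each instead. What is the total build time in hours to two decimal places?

Layer count = ceil(138 / 0.1) = 1380.
Burn-in layers: 8 × (58.6 + 5.82) → 515.36 s.
Regular layers = 1372 × (7.53 + 5.82), so 18316.2 s.
Total = 515.36 + 18316.2 = 18831.56 s = 5.23 hours.

5.23 hours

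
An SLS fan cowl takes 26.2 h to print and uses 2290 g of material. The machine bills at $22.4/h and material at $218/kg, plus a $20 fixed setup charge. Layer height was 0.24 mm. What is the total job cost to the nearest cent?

Machine cost: 22.4 × 26.2 → $586.88.
Material charge = 218 × 2290/1000, so $499.22.
Adding setup: 586.88 + 499.22 + 20 → $1106.10.

$1106.10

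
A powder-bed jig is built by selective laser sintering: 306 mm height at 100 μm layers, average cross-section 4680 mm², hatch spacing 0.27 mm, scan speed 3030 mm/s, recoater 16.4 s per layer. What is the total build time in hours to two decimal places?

18.80 hours

Layers = ⌈306/0.1⌉ = 3060.
Per-layer scan distance = 4680 / 0.27 = 17333.3 mm.
Laser time per layer: 17333.3 / 3030 → 5.7206 s.
Per-layer time = 5.7206 + 16.4 = 22.1206 s.
Build time = 3060 × 22.1206 = 67689.036 s = 18.80 hours.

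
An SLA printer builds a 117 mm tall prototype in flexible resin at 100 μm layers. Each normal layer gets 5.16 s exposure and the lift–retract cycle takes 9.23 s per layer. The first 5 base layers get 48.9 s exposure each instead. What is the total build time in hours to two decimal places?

Number of layers: 117 / 0.1 → 1170 (rounded up).
Base layers = 5 × (48.9 + 9.23), so 290.65 s.
Remaining layers = 1165 × (5.16 + 9.23) = 16764.35 s.
Sum: 290.65 + 16764.35 = 17055 s → 4.74 hours.

4.74 hours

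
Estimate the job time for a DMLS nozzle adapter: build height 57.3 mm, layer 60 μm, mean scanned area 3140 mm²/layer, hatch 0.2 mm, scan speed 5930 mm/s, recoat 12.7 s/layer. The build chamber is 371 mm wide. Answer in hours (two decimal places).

4.07 hours

Number of layers: 57.3 / 0.06 → 955 (rounded up).
Hatch length per layer = 3140 / 0.2 = 15700 mm.
Laser time per layer = 15700 / 5930, so 2.6476 s.
Time per layer = 2.6476 + 12.7 = 15.3476 s.
Total: 955 × 15.3476 s = 14656.958 s → 4.07 hours.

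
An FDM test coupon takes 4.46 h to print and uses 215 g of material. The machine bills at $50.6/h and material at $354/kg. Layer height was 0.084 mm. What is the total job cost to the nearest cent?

Time charge = 50.6 × 4.46 = $225.676.
Material charge: 354 × 215/1000 → $76.11.
Total = 225.676 + 76.11 = 301.786 ≈ $301.79.

$301.79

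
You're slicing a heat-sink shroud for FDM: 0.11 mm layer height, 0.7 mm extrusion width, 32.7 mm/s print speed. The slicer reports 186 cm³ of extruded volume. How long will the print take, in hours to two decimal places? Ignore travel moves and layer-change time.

Bead cross-section = 0.11 × 0.7 = 0.077 mm².
Total extruded path = 186000/0.077 = 2415584.4 mm.
Time extruding = 2415584.4 / 32.7 = 73871.1 s.
Converting: 73871.1 s = 20.52 hours.

20.52 hours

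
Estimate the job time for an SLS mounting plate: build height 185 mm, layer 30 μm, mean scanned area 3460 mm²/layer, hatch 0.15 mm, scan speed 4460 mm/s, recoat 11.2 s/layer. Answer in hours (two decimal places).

Layer count = ceil(185 / 0.03) = 6167.
Scan path per layer = 3460 / 0.15, so 23066.7 mm.
Per-layer scan time = 23066.7 / 4460, so 5.1719 s.
Layer cycle = 5.1719 + 11.2 = 16.3719 s.
6167 layers × 16.3719 s/layer = 100965.5073 s, i.e. 28.05 hours.

28.05 hours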